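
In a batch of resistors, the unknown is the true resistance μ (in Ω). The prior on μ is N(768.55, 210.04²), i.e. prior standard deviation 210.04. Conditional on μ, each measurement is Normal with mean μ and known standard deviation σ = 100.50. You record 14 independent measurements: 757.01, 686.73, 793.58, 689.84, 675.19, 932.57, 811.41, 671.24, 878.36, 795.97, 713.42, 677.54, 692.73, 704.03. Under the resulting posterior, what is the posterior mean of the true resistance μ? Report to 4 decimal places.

748.8662

For Normal data with known variance σ², a Normal(μ₀, σ₀²) prior on μ is conjugate. Posterior precision = 1/σ₀² + n/σ²; posterior mean is the precision-weighted average of μ₀ and x̄.
Σxᵢ = 757.01 + 686.73 + 793.58 + 689.84 + 675.19 + 932.57 + 811.41 + 671.24 + 878.36 + 795.97 + 713.42 + 677.54 + 692.73 + 704.03 = 10479.62, so n·x̄ = 10479.62.
σ₀² = 210.04² = 44116.8016, σ² = 100.50² = 10100.25; σ² + n·σ₀² = 10100.25 + 14·44116.8016 = 627735.4724.
Posterior mean = (μ₀/σ₀² + n·x̄/σ²)/(1/σ₀² + n/σ²) = (σ²·μ₀ + σ₀²·n·x̄)/(σ² + n·σ₀²) = (10100.25·768.55 + 44116.8016·10479.62)/627735.4724 = 470089863.520892/627735.4724 = 748.8662.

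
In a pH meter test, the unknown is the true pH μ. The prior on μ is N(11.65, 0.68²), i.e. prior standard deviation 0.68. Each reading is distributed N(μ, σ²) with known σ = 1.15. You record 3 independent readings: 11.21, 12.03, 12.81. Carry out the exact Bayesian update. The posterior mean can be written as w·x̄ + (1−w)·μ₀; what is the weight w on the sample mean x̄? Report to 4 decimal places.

0.5119

For Normal data with known variance σ², a Normal(μ₀, σ₀²) prior on μ is conjugate. Posterior precision = 1/σ₀² + n/σ²; posterior mean is the precision-weighted average of μ₀ and x̄.
σ₀² = 0.68² = 0.4624, σ² = 1.15² = 1.3225. Prior precision 1/σ₀² = 1/0.4624; data precision n/σ² = 3/1.3225.
w = (n/σ²)/(1/σ₀² + n/σ²) = n·σ₀²/(σ² + n·σ₀²) = 3·0.4624/(1.3225 + 3·0.4624) = 1.3872/2.7097 = 0.5119.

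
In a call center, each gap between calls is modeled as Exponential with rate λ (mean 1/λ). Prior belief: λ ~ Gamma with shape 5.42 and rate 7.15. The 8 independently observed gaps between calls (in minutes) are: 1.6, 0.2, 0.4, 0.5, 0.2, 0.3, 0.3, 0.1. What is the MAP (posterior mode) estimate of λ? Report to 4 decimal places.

With a Gamma(shape α, rate β) prior on the exponential rate λ, the posterior after n observations with total T = Σxᵢ is Gamma(α+n, β+T).
Sum of observations T = 3.6 minutes; n = 8.
Posterior: Gamma(5.42+8, 7.15+3.6) = Gamma(13.42, 10.75).
Mode = (α−1)/β = 1.1553.

1.1553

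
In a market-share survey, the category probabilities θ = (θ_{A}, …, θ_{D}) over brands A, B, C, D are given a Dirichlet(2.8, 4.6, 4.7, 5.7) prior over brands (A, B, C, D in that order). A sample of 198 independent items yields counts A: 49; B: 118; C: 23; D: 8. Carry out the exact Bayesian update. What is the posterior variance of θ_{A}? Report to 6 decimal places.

The Dirichlet prior is conjugate to the Multinomial likelihood: each posterior αⱼ = prior αⱼ + observed count nⱼ.
Posterior concentration: (51.8, 122.6, 27.7, 13.7), total = 215.8.
Var[θ_j] = α_j(Σα−α_j)/((Σα)²(Σα+1)) = 51.8·164.0/(215.8²·216.8) = 0.000841.

0.000841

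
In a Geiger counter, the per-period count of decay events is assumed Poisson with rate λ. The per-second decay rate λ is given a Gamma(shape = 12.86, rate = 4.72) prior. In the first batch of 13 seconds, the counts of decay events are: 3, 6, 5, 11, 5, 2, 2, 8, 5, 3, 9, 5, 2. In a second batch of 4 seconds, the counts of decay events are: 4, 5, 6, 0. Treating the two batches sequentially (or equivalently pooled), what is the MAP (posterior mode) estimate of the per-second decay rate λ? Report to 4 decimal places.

4.2753

With a Gamma(shape α, rate β) prior, the Poisson likelihood is conjugate: the posterior is Gamma(α + ΣXᵢ, β + n).
Batch 1: sum of counts S = 66 over n = 13 seconds.
After batch 1: Gamma(α+S, β+n) = Gamma(12.86+66, 4.72+13) = Gamma(78.86, 17.72).
Batch 2: sum of counts S = 15 over n = 4 seconds.
After batch 2: Gamma(α+S, β+n) = Gamma(78.86+15, 17.72+4) = Gamma(93.86, 21.72).
Mode of Gamma(α,β) for α≥1 is (α−1)/β = 92.86/21.72 = 4.2753.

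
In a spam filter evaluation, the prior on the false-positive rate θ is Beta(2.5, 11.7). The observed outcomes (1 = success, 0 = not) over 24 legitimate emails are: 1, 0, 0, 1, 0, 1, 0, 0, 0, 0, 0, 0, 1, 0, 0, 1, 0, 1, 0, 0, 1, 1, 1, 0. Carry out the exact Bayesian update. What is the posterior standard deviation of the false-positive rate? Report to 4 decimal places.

The Beta prior is conjugate to a Binomial/Bernoulli likelihood; the update adds successes to α and failures to β.
Posterior: Beta(α+k, β+n−k) = Beta(2.5+9, 11.7+15) = Beta(11.5, 26.7).
Var = αβ/((α+β)²(α+β+1)) = 11.5·26.7/(38.2²·39.2) = 0.00536780; SD = √0.00536780 = 0.0733.

0.0733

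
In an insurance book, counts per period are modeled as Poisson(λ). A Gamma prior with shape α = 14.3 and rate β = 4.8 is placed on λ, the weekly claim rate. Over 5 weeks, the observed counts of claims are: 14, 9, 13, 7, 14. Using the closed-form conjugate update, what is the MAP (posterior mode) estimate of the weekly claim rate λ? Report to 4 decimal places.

With a Gamma(shape α, rate β) prior, the Poisson likelihood is conjugate: the posterior is Gamma(α + ΣXᵢ, β + n).
Sum of counts S = 57 over n = 5 weeks.
Posterior: Gamma(α+S, β+n) = Gamma(14.3+57, 4.8+5) = Gamma(71.3, 9.8).
Mode of Gamma(α,β) for α≥1 is (α−1)/β = 70.3/9.8 = 7.1735.

7.1735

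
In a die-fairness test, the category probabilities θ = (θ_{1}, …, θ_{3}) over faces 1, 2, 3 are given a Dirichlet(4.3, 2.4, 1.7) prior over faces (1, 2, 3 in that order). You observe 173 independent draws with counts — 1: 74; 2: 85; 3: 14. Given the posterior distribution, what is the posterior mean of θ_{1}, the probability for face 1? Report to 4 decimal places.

0.4316

The Dirichlet prior is conjugate to the Multinomial likelihood: each posterior αⱼ = prior αⱼ + observed count nⱼ.
Posterior concentration: (78.3, 87.4, 15.7), total = 181.4.
E[θ_{1}|data] = α_{1}/Σα = 78.3/181.4 = 0.4316.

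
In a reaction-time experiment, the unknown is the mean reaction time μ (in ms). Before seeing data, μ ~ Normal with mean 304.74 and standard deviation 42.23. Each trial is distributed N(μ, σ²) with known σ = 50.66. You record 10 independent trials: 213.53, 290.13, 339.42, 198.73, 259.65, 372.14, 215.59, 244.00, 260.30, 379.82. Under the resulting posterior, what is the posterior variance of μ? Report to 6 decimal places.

For Normal data with known variance σ², a Normal(μ₀, σ₀²) prior on μ is conjugate. Posterior precision = 1/σ₀² + n/σ²; posterior mean is the precision-weighted average of μ₀ and x̄.
σ₀² = 42.23² = 1783.3729, σ² = 50.66² = 2566.4356; σ² + n·σ₀² = 2566.4356 + 10·1783.3729 = 20400.1646.
Posterior precision = 1/σ₀² + n/σ² = 1/1783.3729 + 10/2566.4356 = (σ² + n·σ₀²)/(σ₀²σ²) = 20400.1646/(1783.3729·2566.4356); posterior variance σₙ² = σ₀²σ²/(σ² + n·σ₀²) = 1783.3729·2566.4356/20400.1646 = 224.356606.

224.356606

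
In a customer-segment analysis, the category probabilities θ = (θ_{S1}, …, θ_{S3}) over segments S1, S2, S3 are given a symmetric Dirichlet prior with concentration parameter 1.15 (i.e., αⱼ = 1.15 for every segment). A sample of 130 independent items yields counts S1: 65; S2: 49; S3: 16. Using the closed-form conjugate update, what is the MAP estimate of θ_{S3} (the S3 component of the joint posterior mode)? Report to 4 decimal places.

0.1238

The Dirichlet prior is conjugate to the Multinomial likelihood: each posterior αⱼ = prior αⱼ + observed count nⱼ.
Posterior concentration: (66.15, 50.15, 17.15), total = 133.45.
Joint mode component: (α_{S3}−1)/(Σα−K) = 16.15/130.45 = 0.1238.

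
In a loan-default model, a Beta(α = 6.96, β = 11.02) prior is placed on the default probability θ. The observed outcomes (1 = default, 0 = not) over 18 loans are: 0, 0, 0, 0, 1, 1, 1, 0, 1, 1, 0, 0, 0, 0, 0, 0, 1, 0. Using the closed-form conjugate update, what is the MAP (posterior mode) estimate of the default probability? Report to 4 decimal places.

0.3520

The Beta prior is conjugate to a Binomial/Bernoulli likelihood; the update adds successes to α and failures to β.
Posterior: Beta(α+k, β+n−k) = Beta(6.96+6, 11.02+12) = Beta(12.96, 23.02).
Mode of Beta(a,b) for a,b>1 is (a−1)/(a+b−2) = 11.96/33.98 = 0.3520.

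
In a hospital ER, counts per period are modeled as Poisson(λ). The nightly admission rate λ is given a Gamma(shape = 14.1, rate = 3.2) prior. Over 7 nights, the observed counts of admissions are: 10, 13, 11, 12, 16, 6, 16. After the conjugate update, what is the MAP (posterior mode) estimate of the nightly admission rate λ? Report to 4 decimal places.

With a Gamma(shape α, rate β) prior, the Poisson likelihood is conjugate: the posterior is Gamma(α + ΣXᵢ, β + n).
Sum of counts S = 84 over n = 7 nights.
Posterior: Gamma(α+S, β+n) = Gamma(14.1+84, 3.2+7) = Gamma(98.1, 10.2).
Mode of Gamma(α,β) for α≥1 is (α−1)/β = 97.1/10.2 = 9.5196.

9.5196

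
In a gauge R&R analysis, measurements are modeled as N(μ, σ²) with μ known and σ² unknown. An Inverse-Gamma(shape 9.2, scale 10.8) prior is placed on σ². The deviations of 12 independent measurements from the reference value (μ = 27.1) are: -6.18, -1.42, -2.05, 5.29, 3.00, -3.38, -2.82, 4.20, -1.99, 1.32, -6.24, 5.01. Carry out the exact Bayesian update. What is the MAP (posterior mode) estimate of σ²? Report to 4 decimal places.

6.4738

With known mean μ and an Inverse-Gamma(α, β) prior on σ², the Normal likelihood is conjugate: posterior is Inv-Gamma(α + n/2, β + Σ(xᵢ−μ)²/2).
Σ(xᵢ−μ)² = (-6.18)² + (-1.42)² + (-2.05)² + (5.29)² + (3.00)² + (-3.38)² + (-2.82)² + (4.20)² + (-1.99)² + (1.32)² + (-6.24)² + (5.01)² = 188.1524.
Posterior: Inv-Gamma(9.2 + 12/2, 10.8 + 188.1524/2) = Inv-Gamma(15.20, 104.87620).
Mode = β/(α+1) = 104.87620/16.20 = 6.4738.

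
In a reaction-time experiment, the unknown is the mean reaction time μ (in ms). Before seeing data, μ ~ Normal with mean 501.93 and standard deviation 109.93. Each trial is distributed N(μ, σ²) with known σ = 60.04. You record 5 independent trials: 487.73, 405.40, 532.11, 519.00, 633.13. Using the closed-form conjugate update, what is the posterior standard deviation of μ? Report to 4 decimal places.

For Normal data with known variance σ², a Normal(μ₀, σ₀²) prior on μ is conjugate. Posterior precision = 1/σ₀² + n/σ²; posterior mean is the precision-weighted average of μ₀ and x̄.
σ₀² = 109.93² = 12084.6049, σ² = 60.04² = 3604.8016; σ² + n·σ₀² = 3604.8016 + 5·12084.6049 = 64027.8261.
Posterior precision = 1/σ₀² + n/σ² = 1/12084.6049 + 5/3604.8016 = (σ² + n·σ₀²)/(σ₀²σ²) = 64027.8261/(12084.6049·3604.8016); posterior variance σₙ² = σ₀²σ²/(σ² + n·σ₀²) = 12084.6049·3604.8016/64027.8261 = 680.369860.
Posterior SD = √σₙ² = √(12084.6049·3604.8016/64027.8261) = 26.0839.

26.0839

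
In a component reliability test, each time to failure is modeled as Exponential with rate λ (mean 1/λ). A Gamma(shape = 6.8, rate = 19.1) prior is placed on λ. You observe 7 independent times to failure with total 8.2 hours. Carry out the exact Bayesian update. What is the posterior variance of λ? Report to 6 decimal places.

With a Gamma(shape α, rate β) prior on the exponential rate λ, the posterior after n observations with total T = Σxᵢ is Gamma(α+n, β+T).
Posterior: Gamma(6.8+7, 19.1+8.2) = Gamma(13.8, 27.3).
Var = α/β² = 0.018516.

0.018516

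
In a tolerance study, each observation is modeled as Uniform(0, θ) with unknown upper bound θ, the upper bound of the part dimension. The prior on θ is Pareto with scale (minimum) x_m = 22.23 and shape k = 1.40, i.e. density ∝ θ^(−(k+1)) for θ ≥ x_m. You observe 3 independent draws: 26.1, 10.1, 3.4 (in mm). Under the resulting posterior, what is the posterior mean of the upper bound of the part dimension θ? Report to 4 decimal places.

33.7765

A Pareto(scale x_m, shape k) prior on the upper bound θ of Uniform(0, θ) is conjugate: posterior is Pareto(max(x_m, max xᵢ), k + n).
Sample maximum = 26.1; prior scale x_m = 22.23 → posterior scale = max = 26.10.
Posterior shape = 1.40 + 3 = 4.40.
E[θ|data] = k·x_m/(k−1) = 4.40·26.10/3.40 = 33.7765.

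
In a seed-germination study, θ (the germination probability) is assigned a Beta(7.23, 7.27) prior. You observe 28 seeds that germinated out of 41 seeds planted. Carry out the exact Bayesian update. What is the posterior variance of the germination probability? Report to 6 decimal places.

The Beta prior is conjugate to a Binomial/Bernoulli likelihood; the update adds successes to α and failures to β.
Posterior: Beta(α+k, β+n−k) = Beta(7.23+28, 7.27+13) = Beta(35.23, 20.27).
Var = αβ/((α+β)²(α+β+1)) = 35.23·20.27/(55.50²·56.50) = 0.004103.

0.004103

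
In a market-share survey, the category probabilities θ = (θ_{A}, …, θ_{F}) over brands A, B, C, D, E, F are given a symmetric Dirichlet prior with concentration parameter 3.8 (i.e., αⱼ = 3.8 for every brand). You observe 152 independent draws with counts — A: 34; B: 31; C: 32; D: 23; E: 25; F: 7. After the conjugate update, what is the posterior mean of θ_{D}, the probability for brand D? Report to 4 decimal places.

The Dirichlet prior is conjugate to the Multinomial likelihood: each posterior αⱼ = prior αⱼ + observed count nⱼ.
Posterior concentration: (37.8, 34.8, 35.8, 26.8, 28.8, 10.8), total = 174.8.
E[θ_{D}|data] = α_{D}/Σα = 26.8/174.8 = 0.1533.

0.1533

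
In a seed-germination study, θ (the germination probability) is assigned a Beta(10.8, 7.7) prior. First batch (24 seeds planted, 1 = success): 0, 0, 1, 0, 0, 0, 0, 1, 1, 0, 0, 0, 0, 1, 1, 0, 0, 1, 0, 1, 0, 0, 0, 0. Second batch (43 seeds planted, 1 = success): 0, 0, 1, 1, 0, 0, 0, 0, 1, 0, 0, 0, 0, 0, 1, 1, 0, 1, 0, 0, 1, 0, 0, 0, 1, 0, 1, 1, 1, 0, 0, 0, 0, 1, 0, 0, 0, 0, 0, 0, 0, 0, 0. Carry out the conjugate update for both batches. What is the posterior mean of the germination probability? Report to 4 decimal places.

0.3485

The Beta prior is conjugate to a Binomial/Bernoulli likelihood; the update adds successes to α and failures to β.
After batch 1: Beta(10.8+7, 7.7+17) = Beta(17.8, 24.7).
After batch 2: Beta(17.8+12, 24.7+31) = Beta(29.8, 55.7).
Posterior mean = α/(α+β) = 29.8/85.5 = 0.3485.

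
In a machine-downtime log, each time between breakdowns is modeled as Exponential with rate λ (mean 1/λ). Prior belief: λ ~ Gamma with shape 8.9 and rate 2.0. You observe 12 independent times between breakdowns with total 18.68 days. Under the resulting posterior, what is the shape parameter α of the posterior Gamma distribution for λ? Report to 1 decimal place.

20.9

With a Gamma(shape α, rate β) prior on the exponential rate λ, the posterior after n observations with total T = Σxᵢ is Gamma(α+n, β+T).
Posterior: Gamma(8.9+12, 2.0+18.68) = Gamma(20.9, 20.68).
Posterior α = 20.9.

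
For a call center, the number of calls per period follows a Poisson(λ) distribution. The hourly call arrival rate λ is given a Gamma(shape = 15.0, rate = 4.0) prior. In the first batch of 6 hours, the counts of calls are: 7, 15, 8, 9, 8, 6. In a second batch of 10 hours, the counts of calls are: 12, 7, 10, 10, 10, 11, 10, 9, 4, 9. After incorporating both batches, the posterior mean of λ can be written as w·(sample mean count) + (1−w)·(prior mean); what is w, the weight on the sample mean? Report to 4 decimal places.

0.8000

With a Gamma(shape α, rate β) prior, the Poisson likelihood is conjugate: the posterior is Gamma(α + ΣXᵢ, β + n).
Total number of hours: n = 6 + 10 = 16.
Posterior mean = (α₀+S)/(β₀+n) = [n/(β₀+n)]·(S/n) + [β₀/(β₀+n)]·(α₀/β₀), so only n and β₀ enter the weight.
Weight on data w = n/(β₀+n) = 16/(4.0+16) = 16/20.0 = 0.8000.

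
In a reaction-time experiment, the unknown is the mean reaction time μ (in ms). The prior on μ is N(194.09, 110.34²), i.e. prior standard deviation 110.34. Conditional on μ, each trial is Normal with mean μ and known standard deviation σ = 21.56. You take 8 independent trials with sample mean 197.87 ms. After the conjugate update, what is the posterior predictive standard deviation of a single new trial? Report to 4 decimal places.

For Normal data with known variance σ², a Normal(μ₀, σ₀²) prior on μ is conjugate. Posterior precision = 1/σ₀² + n/σ²; posterior mean is the precision-weighted average of μ₀ and x̄.
σ₀² = 110.34² = 12174.9156, σ² = 21.56² = 464.8336; σ² + n·σ₀² = 464.8336 + 8·12174.9156 = 97864.1584.
Posterior precision = 1/σ₀² + n/σ² = 1/12174.9156 + 8/464.8336 = (σ² + n·σ₀²)/(σ₀²σ²) = 97864.1584/(12174.9156·464.8336); posterior variance σₙ² = σ₀²σ²/(σ² + n·σ₀²) = 12174.9156·464.8336/97864.1584 = 57.828218.
Predictive variance for one new observation = σₙ² + σ² = 12174.9156·464.8336/97864.1584 + 464.8336 = σ²·(σ₀² + 97864.1584)/97864.1584 = 464.8336·110039.074/97864.1584 = 522.661818; SD = √(464.8336·110039.074/97864.1584) = 22.8618.

22.8618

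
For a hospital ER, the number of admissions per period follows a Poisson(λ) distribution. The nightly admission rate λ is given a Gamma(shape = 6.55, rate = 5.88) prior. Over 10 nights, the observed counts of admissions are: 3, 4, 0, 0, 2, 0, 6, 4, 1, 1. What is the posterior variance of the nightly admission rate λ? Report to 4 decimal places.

0.1092

With a Gamma(shape α, rate β) prior, the Poisson likelihood is conjugate: the posterior is Gamma(α + ΣXᵢ, β + n).
Sum of counts S = 21 over n = 10 nights.
Posterior: Gamma(α+S, β+n) = Gamma(6.55+21, 5.88+10) = Gamma(27.55, 15.88).
Var = α/β² = 27.55/15.88² = 0.1092.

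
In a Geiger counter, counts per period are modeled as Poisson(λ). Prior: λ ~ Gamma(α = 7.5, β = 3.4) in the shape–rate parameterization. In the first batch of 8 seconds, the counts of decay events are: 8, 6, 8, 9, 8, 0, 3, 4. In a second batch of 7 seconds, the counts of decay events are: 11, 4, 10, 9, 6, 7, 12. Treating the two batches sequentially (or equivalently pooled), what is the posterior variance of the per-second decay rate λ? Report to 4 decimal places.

With a Gamma(shape α, rate β) prior, the Poisson likelihood is conjugate: the posterior is Gamma(α + ΣXᵢ, β + n).
Batch 1: sum of counts S = 46 over n = 8 seconds.
After batch 1: Gamma(α+S, β+n) = Gamma(7.5+46, 3.4+8) = Gamma(53.5, 11.4).
Batch 2: sum of counts S = 59 over n = 7 seconds.
After batch 2: Gamma(α+S, β+n) = Gamma(53.5+59, 11.4+7) = Gamma(112.5, 18.4).
Var = α/β² = 112.5/18.4² = 0.3323.

0.3323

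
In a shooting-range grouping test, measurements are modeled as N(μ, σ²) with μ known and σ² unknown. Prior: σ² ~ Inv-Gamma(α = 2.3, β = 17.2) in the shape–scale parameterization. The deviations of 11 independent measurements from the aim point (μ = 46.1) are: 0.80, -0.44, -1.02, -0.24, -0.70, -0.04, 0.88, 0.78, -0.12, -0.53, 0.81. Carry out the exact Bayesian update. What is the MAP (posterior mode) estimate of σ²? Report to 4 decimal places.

2.2249

With known mean μ and an Inverse-Gamma(α, β) prior on σ², the Normal likelihood is conjugate: posterior is Inv-Gamma(α + n/2, β + Σ(xᵢ−μ)²/2).
Σ(xᵢ−μ)² = (0.80)² + (-0.44)² + (-1.02)² + (-0.24)² + (-0.70)² + (-0.04)² + (0.88)² + (0.78)² + (-0.12)² + (-0.53)² + (0.81)² = 4.7574.
Posterior: Inv-Gamma(2.3 + 11/2, 17.2 + 4.7574/2) = Inv-Gamma(7.80, 19.57870).
Mode = β/(α+1) = 19.57870/8.80 = 2.2249.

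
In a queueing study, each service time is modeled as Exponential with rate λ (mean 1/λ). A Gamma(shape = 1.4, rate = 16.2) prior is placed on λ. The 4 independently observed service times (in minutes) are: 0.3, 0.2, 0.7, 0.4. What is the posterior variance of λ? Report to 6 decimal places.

With a Gamma(shape α, rate β) prior on the exponential rate λ, the posterior after n observations with total T = Σxᵢ is Gamma(α+n, β+T).
Sum of observations T = 1.6 minutes; n = 4.
Posterior: Gamma(1.4+4, 16.2+1.6) = Gamma(5.4, 17.8).
Var = α/β² = 0.017043.

0.017043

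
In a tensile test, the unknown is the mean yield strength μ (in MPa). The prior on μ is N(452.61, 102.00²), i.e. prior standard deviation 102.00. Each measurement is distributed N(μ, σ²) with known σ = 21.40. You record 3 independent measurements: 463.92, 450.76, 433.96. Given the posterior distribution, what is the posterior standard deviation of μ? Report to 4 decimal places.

12.2656

For Normal data with known variance σ², a Normal(μ₀, σ₀²) prior on μ is conjugate. Posterior precision = 1/σ₀² + n/σ²; posterior mean is the precision-weighted average of μ₀ and x̄.
σ₀² = 102.00² = 10404, σ² = 21.40² = 457.96; σ² + n·σ₀² = 457.96 + 3·10404 = 31669.96.
Posterior precision = 1/σ₀² + n/σ² = 1/10404 + 3/457.96 = (σ² + n·σ₀²)/(σ₀²σ²) = 31669.96/(10404·457.96); posterior variance σₙ² = σ₀²σ²/(σ² + n·σ₀²) = 10404·457.96/31669.96 = 150.445906.
Posterior SD = √σₙ² = √(10404·457.96/31669.96) = 12.2656.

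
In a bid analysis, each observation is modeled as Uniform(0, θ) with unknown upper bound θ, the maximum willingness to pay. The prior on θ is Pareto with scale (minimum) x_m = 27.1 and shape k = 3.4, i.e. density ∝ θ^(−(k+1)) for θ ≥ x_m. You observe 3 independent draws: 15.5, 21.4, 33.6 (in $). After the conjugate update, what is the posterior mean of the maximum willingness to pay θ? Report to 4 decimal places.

39.8222

A Pareto(scale x_m, shape k) prior on the upper bound θ of Uniform(0, θ) is conjugate: posterior is Pareto(max(x_m, max xᵢ), k + n).
Sample maximum = 33.6; prior scale x_m = 27.1 → posterior scale = max = 33.6.
Posterior shape = 3.4 + 3 = 6.4.
E[θ|data] = k·x_m/(k−1) = 6.4·33.6/5.4 = 39.8222.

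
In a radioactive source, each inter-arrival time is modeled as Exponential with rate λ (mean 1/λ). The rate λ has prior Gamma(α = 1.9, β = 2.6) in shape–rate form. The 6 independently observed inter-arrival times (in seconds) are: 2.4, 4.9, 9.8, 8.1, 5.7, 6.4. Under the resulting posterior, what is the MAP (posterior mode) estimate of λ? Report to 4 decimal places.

0.1729

With a Gamma(shape α, rate β) prior on the exponential rate λ, the posterior after n observations with total T = Σxᵢ is Gamma(α+n, β+T).
Sum of observations T = 37.3 seconds; n = 6.
Posterior: Gamma(1.9+6, 2.6+37.3) = Gamma(7.9, 39.9).
Mode = (α−1)/β = 0.1729.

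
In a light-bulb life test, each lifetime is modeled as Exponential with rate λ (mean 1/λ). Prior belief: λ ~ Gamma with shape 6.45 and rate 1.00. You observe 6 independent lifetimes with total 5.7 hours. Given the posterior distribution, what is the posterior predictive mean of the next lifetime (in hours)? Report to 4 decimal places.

0.5852

With a Gamma(shape α, rate β) prior on the exponential rate λ, the posterior after n observations with total T = Σxᵢ is Gamma(α+n, β+T).
Posterior: Gamma(6.45+6, 1.00+5.7) = Gamma(12.45, 6.70).
The predictive distribution for the next observation is Lomax; its mean is β/(α−1) = 6.70/11.45 = 0.5852.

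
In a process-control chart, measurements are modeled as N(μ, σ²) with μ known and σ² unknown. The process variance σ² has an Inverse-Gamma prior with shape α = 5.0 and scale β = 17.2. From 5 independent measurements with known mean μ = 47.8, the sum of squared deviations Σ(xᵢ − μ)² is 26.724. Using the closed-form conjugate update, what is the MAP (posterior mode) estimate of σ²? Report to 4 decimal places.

With known mean μ and an Inverse-Gamma(α, β) prior on σ², the Normal likelihood is conjugate: posterior is Inv-Gamma(α + n/2, β + Σ(xᵢ−μ)²/2).
Posterior: Inv-Gamma(5.0 + 5/2, 17.2 + 26.724/2) = Inv-Gamma(7.50, 30.5620).
Mode = β/(α+1) = 30.5620/8.50 = 3.5955.

3.5955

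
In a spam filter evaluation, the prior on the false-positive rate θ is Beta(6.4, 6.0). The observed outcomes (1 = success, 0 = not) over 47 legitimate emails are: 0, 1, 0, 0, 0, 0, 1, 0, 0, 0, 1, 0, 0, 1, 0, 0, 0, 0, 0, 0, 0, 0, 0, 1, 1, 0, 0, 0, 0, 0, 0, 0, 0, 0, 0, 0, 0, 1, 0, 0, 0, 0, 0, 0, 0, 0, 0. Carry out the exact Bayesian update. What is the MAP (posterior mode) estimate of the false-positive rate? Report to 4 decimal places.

The Beta prior is conjugate to a Binomial/Bernoulli likelihood; the update adds successes to α and failures to β.
Posterior: Beta(α+k, β+n−k) = Beta(6.4+7, 6.0+40) = Beta(13.4, 46.0).
Mode of Beta(a,b) for a,b>1 is (a−1)/(a+b−2) = 12.4/57.4 = 0.2160.

0.2160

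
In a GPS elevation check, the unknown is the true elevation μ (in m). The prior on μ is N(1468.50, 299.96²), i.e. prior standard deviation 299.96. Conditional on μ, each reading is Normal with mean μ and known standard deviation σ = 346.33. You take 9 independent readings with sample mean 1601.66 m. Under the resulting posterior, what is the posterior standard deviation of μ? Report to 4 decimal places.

107.7396

For Normal data with known variance σ², a Normal(μ₀, σ₀²) prior on μ is conjugate. Posterior precision = 1/σ₀² + n/σ²; posterior mean is the precision-weighted average of μ₀ and x̄.
σ₀² = 299.96² = 89976.0016, σ² = 346.33² = 119944.4689; σ² + n·σ₀² = 119944.4689 + 9·89976.0016 = 929728.4833.
Posterior precision = 1/σ₀² + n/σ² = 1/89976.0016 + 9/119944.4689 = (σ² + n·σ₀²)/(σ₀²σ²) = 929728.4833/(89976.0016·119944.4689); posterior variance σₙ² = σ₀²σ²/(σ² + n·σ₀²) = 89976.0016·119944.4689/929728.4833 = 11607.823057.
Posterior SD = √σₙ² = √(89976.0016·119944.4689/929728.4833) = 107.7396.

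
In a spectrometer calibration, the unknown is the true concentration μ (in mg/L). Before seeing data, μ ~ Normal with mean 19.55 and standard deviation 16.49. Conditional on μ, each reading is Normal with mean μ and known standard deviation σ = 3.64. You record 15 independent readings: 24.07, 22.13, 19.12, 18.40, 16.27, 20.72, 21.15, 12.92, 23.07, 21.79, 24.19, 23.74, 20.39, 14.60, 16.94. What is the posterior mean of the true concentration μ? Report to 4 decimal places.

For Normal data with known variance σ², a Normal(μ₀, σ₀²) prior on μ is conjugate. Posterior precision = 1/σ₀² + n/σ²; posterior mean is the precision-weighted average of μ₀ and x̄.
Σxᵢ = 24.07 + 22.13 + 19.12 + 18.40 + 16.27 + 20.72 + 21.15 + 12.92 + 23.07 + 21.79 + 24.19 + 23.74 + 20.39 + 14.60 + 16.94 = 299.5, so n·x̄ = 299.5.
σ₀² = 16.49² = 271.9201, σ² = 3.64² = 13.2496; σ² + n·σ₀² = 13.2496 + 15·271.9201 = 4092.0511.
Posterior mean = (μ₀/σ₀² + n·x̄/σ²)/(1/σ₀² + n/σ²) = (σ²·μ₀ + σ₀²·n·x̄)/(σ² + n·σ₀²) = (13.2496·19.55 + 271.9201·299.5)/4092.0511 = 81699.09963/4092.0511 = 19.9653.

19.9653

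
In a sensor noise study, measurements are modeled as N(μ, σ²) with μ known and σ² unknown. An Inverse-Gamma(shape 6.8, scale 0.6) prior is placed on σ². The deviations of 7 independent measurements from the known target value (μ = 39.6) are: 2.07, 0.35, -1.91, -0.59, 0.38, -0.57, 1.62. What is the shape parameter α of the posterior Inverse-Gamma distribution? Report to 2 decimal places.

With known mean μ and an Inverse-Gamma(α, β) prior on σ², the Normal likelihood is conjugate: posterior is Inv-Gamma(α + n/2, β + Σ(xᵢ−μ)²/2).
Σ(xᵢ−μ)² = (2.07)² + (0.35)² + (-1.91)² + (-0.59)² + (0.38)² + (-0.57)² + (1.62)² = 11.4973.
Posterior: Inv-Gamma(6.8 + 7/2, 0.6 + 11.4973/2) = Inv-Gamma(10.30, 6.34865).
Posterior α = 10.30.

10.30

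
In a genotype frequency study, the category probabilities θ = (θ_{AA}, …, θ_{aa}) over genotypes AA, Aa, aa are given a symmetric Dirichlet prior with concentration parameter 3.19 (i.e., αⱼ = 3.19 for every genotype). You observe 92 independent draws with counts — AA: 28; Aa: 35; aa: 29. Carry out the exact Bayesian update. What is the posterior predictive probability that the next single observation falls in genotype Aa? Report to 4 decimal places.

0.3760

The Dirichlet prior is conjugate to the Multinomial likelihood: each posterior αⱼ = prior αⱼ + observed count nⱼ.
Posterior concentration: (31.19, 38.19, 32.19), total = 101.57.
P(next = Aa | data) = α_{Aa}/Σα = 0.3760.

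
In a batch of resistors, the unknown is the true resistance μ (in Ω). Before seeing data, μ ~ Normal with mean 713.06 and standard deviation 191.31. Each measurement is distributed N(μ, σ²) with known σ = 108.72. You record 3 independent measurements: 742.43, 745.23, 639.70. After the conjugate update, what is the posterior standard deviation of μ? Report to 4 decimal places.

For Normal data with known variance σ², a Normal(μ₀, σ₀²) prior on μ is conjugate. Posterior precision = 1/σ₀² + n/σ²; posterior mean is the precision-weighted average of μ₀ and x̄.
σ₀² = 191.31² = 36599.5161, σ² = 108.72² = 11820.0384; σ² + n·σ₀² = 11820.0384 + 3·36599.5161 = 121618.5867.
Posterior precision = 1/σ₀² + n/σ² = 1/36599.5161 + 3/11820.0384 = (σ² + n·σ₀²)/(σ₀²σ²) = 121618.5867/(36599.5161·11820.0384); posterior variance σₙ² = σ₀²σ²/(σ² + n·σ₀²) = 36599.5161·11820.0384/121618.5867 = 3557.085290.
Posterior SD = √σₙ² = √(36599.5161·11820.0384/121618.5867) = 59.6413.

59.6413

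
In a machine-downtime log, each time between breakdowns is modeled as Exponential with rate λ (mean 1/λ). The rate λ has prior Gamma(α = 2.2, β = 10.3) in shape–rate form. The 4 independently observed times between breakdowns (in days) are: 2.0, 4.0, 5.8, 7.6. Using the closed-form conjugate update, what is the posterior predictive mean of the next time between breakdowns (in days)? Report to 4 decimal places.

With a Gamma(shape α, rate β) prior on the exponential rate λ, the posterior after n observations with total T = Σxᵢ is Gamma(α+n, β+T).
Sum of observations T = 19.4 days; n = 4.
Posterior: Gamma(2.2+4, 10.3+19.4) = Gamma(6.2, 29.7).
The predictive distribution for the next observation is Lomax; its mean is β/(α−1) = 29.7/5.2 = 5.7115.

5.7115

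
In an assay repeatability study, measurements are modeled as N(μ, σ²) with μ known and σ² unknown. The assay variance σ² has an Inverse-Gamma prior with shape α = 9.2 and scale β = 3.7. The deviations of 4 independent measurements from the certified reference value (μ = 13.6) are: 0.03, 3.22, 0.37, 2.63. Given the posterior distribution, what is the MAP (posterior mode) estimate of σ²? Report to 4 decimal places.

With known mean μ and an Inverse-Gamma(α, β) prior on σ², the Normal likelihood is conjugate: posterior is Inv-Gamma(α + n/2, β + Σ(xᵢ−μ)²/2).
Σ(xᵢ−μ)² = (0.03)² + (3.22)² + (0.37)² + (2.63)² = 17.4231.
Posterior: Inv-Gamma(9.2 + 4/2, 3.7 + 17.4231/2) = Inv-Gamma(11.20, 12.41155).
Mode = β/(α+1) = 12.41155/12.20 = 1.0173.

1.0173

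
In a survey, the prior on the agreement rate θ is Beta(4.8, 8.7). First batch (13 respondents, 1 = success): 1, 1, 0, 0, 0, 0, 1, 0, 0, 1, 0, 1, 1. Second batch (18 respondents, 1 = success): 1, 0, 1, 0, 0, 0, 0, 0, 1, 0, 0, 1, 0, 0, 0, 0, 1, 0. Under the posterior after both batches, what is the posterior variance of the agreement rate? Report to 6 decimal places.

0.005033

The Beta prior is conjugate to a Binomial/Bernoulli likelihood; the update adds successes to α and failures to β.
After batch 1: Beta(4.8+6, 8.7+7) = Beta(10.8, 15.7).
After batch 2: Beta(10.8+5, 15.7+13) = Beta(15.8, 28.7).
Var = αβ/((α+β)²(α+β+1)) = 15.8·28.7/(44.5²·45.5) = 0.005033.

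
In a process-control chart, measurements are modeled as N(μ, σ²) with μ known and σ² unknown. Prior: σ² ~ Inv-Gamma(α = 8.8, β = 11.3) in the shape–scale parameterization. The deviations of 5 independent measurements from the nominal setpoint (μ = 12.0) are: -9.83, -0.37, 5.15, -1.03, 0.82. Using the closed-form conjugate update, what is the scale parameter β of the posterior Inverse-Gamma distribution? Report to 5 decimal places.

With known mean μ and an Inverse-Gamma(α, β) prior on σ², the Normal likelihood is conjugate: posterior is Inv-Gamma(α + n/2, β + Σ(xᵢ−μ)²/2).
Σ(xᵢ−μ)² = (-9.83)² + (-0.37)² + (5.15)² + (-1.03)² + (0.82)² = 125.0216.
Posterior: Inv-Gamma(8.8 + 5/2, 11.3 + 125.0216/2) = Inv-Gamma(11.30, 73.81080).
Posterior β = 73.81080.

73.81080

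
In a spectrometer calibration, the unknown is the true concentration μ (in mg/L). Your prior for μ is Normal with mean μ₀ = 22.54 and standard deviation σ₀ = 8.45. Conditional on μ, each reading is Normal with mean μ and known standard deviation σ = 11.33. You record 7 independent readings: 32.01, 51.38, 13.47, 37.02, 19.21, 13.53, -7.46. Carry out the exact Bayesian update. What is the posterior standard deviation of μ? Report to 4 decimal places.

3.8198

For Normal data with known variance σ², a Normal(μ₀, σ₀²) prior on μ is conjugate. Posterior precision = 1/σ₀² + n/σ²; posterior mean is the precision-weighted average of μ₀ and x̄.
σ₀² = 8.45² = 71.4025, σ² = 11.33² = 128.3689; σ² + n·σ₀² = 128.3689 + 7·71.4025 = 628.1864.
Posterior precision = 1/σ₀² + n/σ² = 1/71.4025 + 7/128.3689 = (σ² + n·σ₀²)/(σ₀²σ²) = 628.1864/(71.4025·128.3689); posterior variance σₙ² = σ₀²σ²/(σ² + n·σ₀²) = 71.4025·128.3689/628.1864 = 14.590988.
Posterior SD = √σₙ² = √(71.4025·128.3689/628.1864) = 3.8198.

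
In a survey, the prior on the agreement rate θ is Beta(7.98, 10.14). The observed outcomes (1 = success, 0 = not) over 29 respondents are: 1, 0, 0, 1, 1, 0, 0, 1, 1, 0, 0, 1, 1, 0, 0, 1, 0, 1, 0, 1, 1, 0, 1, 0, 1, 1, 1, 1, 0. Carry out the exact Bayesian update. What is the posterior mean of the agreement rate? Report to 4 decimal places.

0.5089

The Beta prior is conjugate to a Binomial/Bernoulli likelihood; the update adds successes to α and failures to β.
Posterior: Beta(α+k, β+n−k) = Beta(7.98+16, 10.14+13) = Beta(23.98, 23.14).
Posterior mean = α/(α+β) = 23.98/47.12 = 0.5089.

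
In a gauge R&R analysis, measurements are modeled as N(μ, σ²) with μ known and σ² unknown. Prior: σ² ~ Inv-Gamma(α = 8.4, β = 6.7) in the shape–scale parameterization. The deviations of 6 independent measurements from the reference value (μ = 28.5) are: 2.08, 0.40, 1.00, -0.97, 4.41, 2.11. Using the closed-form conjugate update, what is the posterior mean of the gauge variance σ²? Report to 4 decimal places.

2.1023

With known mean μ and an Inverse-Gamma(α, β) prior on σ², the Normal likelihood is conjugate: posterior is Inv-Gamma(α + n/2, β + Σ(xᵢ−μ)²/2).
Σ(xᵢ−μ)² = (2.08)² + (0.40)² + (1.00)² + (-0.97)² + (4.41)² + (2.11)² = 30.3275.
Posterior: Inv-Gamma(8.4 + 6/2, 6.7 + 30.3275/2) = Inv-Gamma(11.40, 21.86375).
E[σ²|data] = β/(α−1) = 21.86375/10.40 = 2.1023.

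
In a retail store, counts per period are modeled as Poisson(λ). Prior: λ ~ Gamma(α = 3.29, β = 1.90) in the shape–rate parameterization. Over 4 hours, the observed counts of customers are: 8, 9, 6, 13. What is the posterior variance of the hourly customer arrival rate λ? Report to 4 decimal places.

1.1287

With a Gamma(shape α, rate β) prior, the Poisson likelihood is conjugate: the posterior is Gamma(α + ΣXᵢ, β + n).
Sum of counts S = 36 over n = 4 hours.
Posterior: Gamma(α+S, β+n) = Gamma(3.29+36, 1.90+4) = Gamma(39.29, 5.90).
Var = α/β² = 39.29/5.90² = 1.1287.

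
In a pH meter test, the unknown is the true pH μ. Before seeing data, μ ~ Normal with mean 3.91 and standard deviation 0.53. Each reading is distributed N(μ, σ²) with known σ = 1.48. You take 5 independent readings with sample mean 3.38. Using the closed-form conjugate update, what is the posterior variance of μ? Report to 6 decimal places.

0.171155

For Normal data with known variance σ², a Normal(μ₀, σ₀²) prior on μ is conjugate. Posterior precision = 1/σ₀² + n/σ²; posterior mean is the precision-weighted average of μ₀ and x̄.
σ₀² = 0.53² = 0.2809, σ² = 1.48² = 2.1904; σ² + n·σ₀² = 2.1904 + 5·0.2809 = 3.5949.
Posterior precision = 1/σ₀² + n/σ² = 1/0.2809 + 5/2.1904 = (σ² + n·σ₀²)/(σ₀²σ²) = 3.5949/(0.2809·2.1904); posterior variance σₙ² = σ₀²σ²/(σ² + n·σ₀²) = 0.2809·2.1904/3.5949 = 0.171155.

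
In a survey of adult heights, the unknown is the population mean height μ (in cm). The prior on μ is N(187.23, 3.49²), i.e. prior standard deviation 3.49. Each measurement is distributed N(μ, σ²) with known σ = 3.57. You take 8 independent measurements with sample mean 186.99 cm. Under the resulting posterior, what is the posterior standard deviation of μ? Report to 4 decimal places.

1.1869

For Normal data with known variance σ², a Normal(μ₀, σ₀²) prior on μ is conjugate. Posterior precision = 1/σ₀² + n/σ²; posterior mean is the precision-weighted average of μ₀ and x̄.
σ₀² = 3.49² = 12.1801, σ² = 3.57² = 12.7449; σ² + n·σ₀² = 12.7449 + 8·12.1801 = 110.1857.
Posterior precision = 1/σ₀² + n/σ² = 1/12.1801 + 8/12.7449 = (σ² + n·σ₀²)/(σ₀²σ²) = 110.1857/(12.1801·12.7449); posterior variance σₙ² = σ₀²σ²/(σ² + n·σ₀²) = 12.1801·12.7449/110.1857 = 1.408841.
Posterior SD = √σₙ² = √(12.1801·12.7449/110.1857) = 1.1869.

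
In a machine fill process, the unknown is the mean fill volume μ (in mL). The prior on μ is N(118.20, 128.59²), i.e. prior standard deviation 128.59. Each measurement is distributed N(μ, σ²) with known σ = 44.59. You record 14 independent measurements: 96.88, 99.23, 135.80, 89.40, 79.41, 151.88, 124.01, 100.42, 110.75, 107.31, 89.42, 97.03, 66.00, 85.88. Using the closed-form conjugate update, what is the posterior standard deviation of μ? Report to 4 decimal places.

For Normal data with known variance σ², a Normal(μ₀, σ₀²) prior on μ is conjugate. Posterior precision = 1/σ₀² + n/σ²; posterior mean is the precision-weighted average of μ₀ and x̄.
σ₀² = 128.59² = 16535.3881, σ² = 44.59² = 1988.2681; σ² + n·σ₀² = 1988.2681 + 14·16535.3881 = 233483.7015.
Posterior precision = 1/σ₀² + n/σ² = 1/16535.3881 + 14/1988.2681 = (σ² + n·σ₀²)/(σ₀²σ²) = 233483.7015/(16535.3881·1988.2681); posterior variance σₙ² = σ₀²σ²/(σ² + n·σ₀²) = 16535.3881·1988.2681/233483.7015 = 140.809763.
Posterior SD = √σₙ² = √(16535.3881·1988.2681/233483.7015) = 11.8663.

11.8663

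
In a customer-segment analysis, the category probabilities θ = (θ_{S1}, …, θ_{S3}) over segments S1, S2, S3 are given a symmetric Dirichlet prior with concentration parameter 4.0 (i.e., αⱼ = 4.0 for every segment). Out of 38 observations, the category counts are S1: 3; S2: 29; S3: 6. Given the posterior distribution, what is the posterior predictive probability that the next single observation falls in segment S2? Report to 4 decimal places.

0.6600

The Dirichlet prior is conjugate to the Multinomial likelihood: each posterior αⱼ = prior αⱼ + observed count nⱼ.
Posterior concentration: (7.0, 33.0, 10.0), total = 50.0.
P(next = S2 | data) = α_{S2}/Σα = 0.6600.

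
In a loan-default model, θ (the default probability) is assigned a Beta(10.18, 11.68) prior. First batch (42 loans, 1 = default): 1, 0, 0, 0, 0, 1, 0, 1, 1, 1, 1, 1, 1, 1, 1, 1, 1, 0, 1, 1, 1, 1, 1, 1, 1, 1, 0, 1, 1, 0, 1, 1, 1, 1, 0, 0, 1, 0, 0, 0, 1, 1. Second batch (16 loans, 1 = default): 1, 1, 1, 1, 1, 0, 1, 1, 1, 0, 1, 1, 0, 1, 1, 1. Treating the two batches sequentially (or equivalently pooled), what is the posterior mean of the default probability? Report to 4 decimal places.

The Beta prior is conjugate to a Binomial/Bernoulli likelihood; the update adds successes to α and failures to β.
After batch 1: Beta(10.18+29, 11.68+13) = Beta(39.18, 24.68).
After batch 2: Beta(39.18+13, 24.68+3) = Beta(52.18, 27.68).
Posterior mean = α/(α+β) = 52.18/79.86 = 0.6534.

0.6534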